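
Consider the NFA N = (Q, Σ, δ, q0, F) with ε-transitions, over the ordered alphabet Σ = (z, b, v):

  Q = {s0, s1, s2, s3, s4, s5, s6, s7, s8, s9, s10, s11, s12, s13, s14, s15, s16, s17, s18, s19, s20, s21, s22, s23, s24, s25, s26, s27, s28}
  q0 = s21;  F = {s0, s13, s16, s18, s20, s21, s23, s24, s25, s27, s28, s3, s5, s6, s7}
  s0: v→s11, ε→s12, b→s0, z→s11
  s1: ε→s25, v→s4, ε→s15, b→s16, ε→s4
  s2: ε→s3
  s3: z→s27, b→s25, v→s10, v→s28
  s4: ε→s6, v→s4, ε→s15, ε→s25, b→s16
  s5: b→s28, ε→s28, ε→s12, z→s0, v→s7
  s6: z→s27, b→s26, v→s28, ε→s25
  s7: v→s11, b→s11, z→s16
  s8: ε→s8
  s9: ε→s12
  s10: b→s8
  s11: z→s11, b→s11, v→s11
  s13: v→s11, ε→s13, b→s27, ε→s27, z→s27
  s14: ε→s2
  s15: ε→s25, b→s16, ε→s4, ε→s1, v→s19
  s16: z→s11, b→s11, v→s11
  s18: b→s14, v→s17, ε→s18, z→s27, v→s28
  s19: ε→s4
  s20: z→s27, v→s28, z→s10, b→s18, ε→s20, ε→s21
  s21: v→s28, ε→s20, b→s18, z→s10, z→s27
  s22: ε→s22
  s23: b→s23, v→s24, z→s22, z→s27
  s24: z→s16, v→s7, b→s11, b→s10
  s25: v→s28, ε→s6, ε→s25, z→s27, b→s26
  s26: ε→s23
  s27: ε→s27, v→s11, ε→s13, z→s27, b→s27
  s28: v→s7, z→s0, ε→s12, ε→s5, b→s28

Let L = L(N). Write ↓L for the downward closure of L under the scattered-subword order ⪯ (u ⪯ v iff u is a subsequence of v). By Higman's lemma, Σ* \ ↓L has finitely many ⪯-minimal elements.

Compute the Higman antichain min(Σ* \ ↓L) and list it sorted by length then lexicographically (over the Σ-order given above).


|Q|=29, |F|=15, |δ|=93 (32 ε).
min D↑ (12 st, q0=0, F={4}): 0:z→1,b→2,v→3 1:z→1,b→1,v→4 2:z→1,b→5,v→3 3:z→6,b→3,v→7 4:z→4,b→4,v→4 5:z→1,b→8,v→3 6:z→4,b→6,v→4 7:z→9,b→4,v→4 8:z→1,b→10,v→3 9:z→4,b→4,v→4 10:z→1,b→10,v→11 11:z→9,b→4,v→7.
'zv': run [24, 9, 1] end={s11} rej; 2/2 single-dels accept.
'vzz': |S_i|=[24, 11, 4, 1] end={s11} ∉↓L; 3/3 single-dels accept.
'vvb': |S_i|=[24, 11, 3, 1] end={s11} rej; 3/3 deletions ∈↓L.
'vvv': N↓-sim [24, 11, 3, 1] end={s11} — reject; 3/3 single-dels accept.
'bbbbvb': run [24, 22, 20, 17, 15, 6, 3] end={s10,s11,s8} ∉↓L; 6/6 del acc.
5 minimals (antichain).

min(Σ*\↓L) = [zv, vzz, vvb, vvv, bbbbvb].


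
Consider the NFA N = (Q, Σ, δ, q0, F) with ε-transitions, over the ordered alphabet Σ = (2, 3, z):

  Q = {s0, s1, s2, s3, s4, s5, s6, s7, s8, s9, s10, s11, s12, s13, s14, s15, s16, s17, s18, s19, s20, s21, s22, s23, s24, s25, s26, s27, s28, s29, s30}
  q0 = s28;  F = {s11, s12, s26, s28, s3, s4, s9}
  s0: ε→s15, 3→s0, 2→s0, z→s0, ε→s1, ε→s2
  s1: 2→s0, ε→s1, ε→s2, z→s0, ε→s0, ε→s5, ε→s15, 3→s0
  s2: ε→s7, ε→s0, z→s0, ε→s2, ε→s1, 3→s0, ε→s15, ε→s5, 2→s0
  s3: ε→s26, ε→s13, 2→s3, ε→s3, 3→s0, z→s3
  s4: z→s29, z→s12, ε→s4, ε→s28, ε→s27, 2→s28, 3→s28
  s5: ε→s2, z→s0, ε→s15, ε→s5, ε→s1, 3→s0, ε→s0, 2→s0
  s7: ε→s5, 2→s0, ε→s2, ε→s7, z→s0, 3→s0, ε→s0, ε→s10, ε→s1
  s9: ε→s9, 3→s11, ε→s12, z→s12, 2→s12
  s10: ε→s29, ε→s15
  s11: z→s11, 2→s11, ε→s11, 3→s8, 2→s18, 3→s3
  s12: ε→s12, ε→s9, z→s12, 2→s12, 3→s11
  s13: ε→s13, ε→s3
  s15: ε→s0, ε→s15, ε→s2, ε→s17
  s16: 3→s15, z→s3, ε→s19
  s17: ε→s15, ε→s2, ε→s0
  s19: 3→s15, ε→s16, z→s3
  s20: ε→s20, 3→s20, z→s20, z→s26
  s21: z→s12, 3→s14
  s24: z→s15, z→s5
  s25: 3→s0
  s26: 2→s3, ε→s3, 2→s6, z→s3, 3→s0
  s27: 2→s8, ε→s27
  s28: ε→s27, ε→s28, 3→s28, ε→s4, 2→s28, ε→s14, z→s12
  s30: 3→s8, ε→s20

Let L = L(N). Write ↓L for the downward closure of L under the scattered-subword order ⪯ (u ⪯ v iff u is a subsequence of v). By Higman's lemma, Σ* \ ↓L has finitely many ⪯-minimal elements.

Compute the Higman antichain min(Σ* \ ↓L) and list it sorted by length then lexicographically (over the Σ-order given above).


A = [z333].

|Q|=31, |F|=7, |δ|=111 (57 ε).
min D↑ (5 st, q0=0, F={4}): 0:2→0,3→0,z→1 1:2→1,3→2,z→1 2:2→2,3→3,z→2 3:2→3,3→4,z→3 4:2→4,3→4,z→4 (ε-aug+det+¬).
'z333': |S_i|=[22, 18, 16, 14, 9] end={s0,s1,s10,s15,s17,s2,s29,s5,s7} — reject; 4/4 single-dels accept.
1 obstructions.


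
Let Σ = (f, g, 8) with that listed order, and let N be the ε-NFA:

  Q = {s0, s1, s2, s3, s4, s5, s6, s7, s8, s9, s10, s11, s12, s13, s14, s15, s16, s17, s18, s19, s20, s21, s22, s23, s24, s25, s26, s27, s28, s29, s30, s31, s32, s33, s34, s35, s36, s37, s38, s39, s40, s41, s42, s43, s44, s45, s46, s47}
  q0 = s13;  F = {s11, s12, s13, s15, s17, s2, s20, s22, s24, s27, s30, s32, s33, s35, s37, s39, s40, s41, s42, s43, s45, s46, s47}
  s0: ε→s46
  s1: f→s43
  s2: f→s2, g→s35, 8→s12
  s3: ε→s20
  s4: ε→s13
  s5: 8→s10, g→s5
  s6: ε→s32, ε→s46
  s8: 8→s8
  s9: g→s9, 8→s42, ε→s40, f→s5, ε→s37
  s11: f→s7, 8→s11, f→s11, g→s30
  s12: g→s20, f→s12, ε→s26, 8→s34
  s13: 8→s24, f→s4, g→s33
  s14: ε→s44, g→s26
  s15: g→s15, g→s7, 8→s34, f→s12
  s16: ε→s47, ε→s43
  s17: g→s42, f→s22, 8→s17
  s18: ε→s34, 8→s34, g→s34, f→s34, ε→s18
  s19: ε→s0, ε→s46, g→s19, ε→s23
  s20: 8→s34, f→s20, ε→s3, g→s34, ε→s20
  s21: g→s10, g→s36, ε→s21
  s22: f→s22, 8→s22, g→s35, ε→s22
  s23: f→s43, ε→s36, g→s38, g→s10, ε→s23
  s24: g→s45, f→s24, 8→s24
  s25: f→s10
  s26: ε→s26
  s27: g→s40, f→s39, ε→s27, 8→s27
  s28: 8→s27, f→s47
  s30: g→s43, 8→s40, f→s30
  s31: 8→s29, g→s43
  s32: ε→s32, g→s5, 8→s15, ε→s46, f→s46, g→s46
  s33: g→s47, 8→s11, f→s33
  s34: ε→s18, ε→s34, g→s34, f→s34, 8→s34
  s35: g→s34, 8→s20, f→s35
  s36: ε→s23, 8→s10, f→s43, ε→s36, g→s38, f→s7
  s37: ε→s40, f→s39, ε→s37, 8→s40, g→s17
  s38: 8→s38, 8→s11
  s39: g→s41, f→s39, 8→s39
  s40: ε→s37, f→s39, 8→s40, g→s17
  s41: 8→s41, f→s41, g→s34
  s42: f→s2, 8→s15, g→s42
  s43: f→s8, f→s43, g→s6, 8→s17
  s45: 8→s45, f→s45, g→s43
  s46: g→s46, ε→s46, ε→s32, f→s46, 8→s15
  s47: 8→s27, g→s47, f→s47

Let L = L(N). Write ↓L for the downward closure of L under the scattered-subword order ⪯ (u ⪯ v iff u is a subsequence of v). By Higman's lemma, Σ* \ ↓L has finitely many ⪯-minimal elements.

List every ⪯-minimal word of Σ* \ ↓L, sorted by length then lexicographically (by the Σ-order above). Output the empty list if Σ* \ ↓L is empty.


A = [gg8fgg, 8ggg88].

|Q|=48, |F|=23, |δ|=139 (35 ε).
min D↑ (22 st, q0=0, F={17}): 0:f→0,g→1,8→2 1:f→1,g→3,8→4 2:f→2,g→5,8→2 3:f→3,g→3,8→6 4:f→4,g→7,8→4 5:f→5,g→8,8→5 6:f→9,g→10,8→6 7:f→7,g→8,8→10 8:f→8,g→11,8→12 9:f→9,g→13,8→9 10:f→9,g→12,8→10 11:f→11,g→11,8→14 12:f→15,g→16,8→12 13:f→13,g→17,8→13 14:f→18,g→14,8→17 15:f→15,g→19,8→15 16:f→20,g→16,8→14 17:f→17,g→17,8→17 18:f→18,g→21,8→17 19:f→19,g→17,8→21 20:f→20,g→19,8→18 21:f→21,g→17,8→17 [Hopcroft].
'gg8fgg': run [33, 30, 27, 20, 11, 6, 2] end={s18,s34} ∉↓L; 6/6 del acc.
'8ggg88': run [33, 29, 26, 21, 16, 9, 2] end={s18,s34} — reject; 6/6 single-dels accept.
2 minimals (antichain).


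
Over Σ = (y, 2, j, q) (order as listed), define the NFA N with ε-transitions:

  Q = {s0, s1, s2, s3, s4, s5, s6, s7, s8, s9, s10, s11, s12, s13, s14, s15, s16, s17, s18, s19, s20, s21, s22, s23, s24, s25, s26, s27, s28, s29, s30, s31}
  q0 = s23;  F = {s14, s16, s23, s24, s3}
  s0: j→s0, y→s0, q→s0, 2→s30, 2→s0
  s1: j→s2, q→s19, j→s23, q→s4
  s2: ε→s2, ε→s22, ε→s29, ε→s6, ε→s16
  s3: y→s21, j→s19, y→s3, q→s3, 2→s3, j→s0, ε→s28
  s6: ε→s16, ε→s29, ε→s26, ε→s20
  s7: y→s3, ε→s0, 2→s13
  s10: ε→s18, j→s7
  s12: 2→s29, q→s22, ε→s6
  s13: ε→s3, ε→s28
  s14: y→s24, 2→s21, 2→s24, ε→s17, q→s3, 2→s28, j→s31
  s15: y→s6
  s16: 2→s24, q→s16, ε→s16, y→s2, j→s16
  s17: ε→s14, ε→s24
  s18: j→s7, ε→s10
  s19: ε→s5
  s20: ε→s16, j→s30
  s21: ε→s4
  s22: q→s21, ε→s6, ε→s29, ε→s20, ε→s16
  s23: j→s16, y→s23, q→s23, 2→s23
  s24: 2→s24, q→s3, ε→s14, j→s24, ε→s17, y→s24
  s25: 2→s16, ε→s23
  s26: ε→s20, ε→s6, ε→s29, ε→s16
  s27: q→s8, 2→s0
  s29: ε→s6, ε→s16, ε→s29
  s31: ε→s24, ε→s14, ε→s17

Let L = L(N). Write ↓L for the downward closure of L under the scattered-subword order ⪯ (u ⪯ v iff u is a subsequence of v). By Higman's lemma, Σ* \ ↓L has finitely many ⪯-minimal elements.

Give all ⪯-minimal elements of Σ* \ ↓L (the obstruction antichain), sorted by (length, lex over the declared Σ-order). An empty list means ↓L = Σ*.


|Q|=32, |F|=5, |δ|=85 (40 ε).
min D↑ (5 st, q0=0, F={4}): 0:y→0,2→0,j→1,q→0 1:y→1,2→2,j→1,q→1 2:y→2,2→2,j→2,q→3 3:y→3,2→3,j→4,q→3 4:y→4,2→4,j→4,q→4 [Hopcroft].
'j2qj': |S_i|=[20, 19, 12, 8, 4] end={s0,s19,s30,s5} — reject; 4/4 del acc.
1 words, ⪯-incomp.

A = [j2qj].


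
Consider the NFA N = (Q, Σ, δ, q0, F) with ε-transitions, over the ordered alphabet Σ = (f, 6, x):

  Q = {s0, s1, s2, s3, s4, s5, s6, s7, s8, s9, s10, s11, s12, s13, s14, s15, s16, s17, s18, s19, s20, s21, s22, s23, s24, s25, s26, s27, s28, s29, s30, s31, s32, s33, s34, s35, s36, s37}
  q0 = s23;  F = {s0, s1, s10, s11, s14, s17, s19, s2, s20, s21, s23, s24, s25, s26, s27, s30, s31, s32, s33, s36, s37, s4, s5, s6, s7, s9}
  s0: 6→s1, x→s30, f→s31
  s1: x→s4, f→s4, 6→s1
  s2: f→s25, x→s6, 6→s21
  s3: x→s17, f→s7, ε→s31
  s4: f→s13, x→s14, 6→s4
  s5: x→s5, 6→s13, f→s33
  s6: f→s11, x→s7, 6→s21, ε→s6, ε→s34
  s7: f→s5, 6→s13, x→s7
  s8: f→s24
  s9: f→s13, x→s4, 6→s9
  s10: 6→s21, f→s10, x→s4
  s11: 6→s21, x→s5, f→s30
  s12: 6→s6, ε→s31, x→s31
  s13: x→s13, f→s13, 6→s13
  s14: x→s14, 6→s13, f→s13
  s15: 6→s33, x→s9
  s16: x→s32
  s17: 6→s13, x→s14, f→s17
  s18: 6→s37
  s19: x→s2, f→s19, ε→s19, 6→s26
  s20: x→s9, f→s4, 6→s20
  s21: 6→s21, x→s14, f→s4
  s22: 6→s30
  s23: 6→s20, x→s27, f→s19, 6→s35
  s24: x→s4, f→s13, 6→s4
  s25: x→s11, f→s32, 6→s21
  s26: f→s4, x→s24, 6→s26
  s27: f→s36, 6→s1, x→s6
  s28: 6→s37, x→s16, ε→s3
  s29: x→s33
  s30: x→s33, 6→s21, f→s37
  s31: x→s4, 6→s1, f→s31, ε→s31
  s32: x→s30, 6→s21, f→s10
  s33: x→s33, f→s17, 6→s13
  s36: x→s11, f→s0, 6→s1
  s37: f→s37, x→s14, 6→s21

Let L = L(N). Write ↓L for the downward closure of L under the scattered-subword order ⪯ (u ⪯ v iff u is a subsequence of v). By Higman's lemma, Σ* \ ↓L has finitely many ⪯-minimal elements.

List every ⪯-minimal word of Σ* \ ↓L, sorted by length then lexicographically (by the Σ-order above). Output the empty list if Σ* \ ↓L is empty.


|Q|=38, |F|=26, |δ|=102 (7 ε).
min D↑ (27 st, q0=0, F={14}): 0:f→1,6→2,x→3 1:f→1,6→4,x→5 2:f→6,6→2,x→7 3:f→8,6→9,x→10 4:f→6,6→4,x→11 5:f→12,6→13,x→10 6:f→14,6→6,x→15 7:f→14,6→7,x→6 8:f→16,6→9,x→17 9:f→6,6→9,x→6 10:f→17,6→13,x→18 11:f→14,6→6,x→6 12:f→19,6→13,x→17 13:f→6,6→13,x→15 14:f→14,6→14,x→14 15:f→14,6→14,x→15 16:f→20,6→9,x→21 17:f→21,6→13,x→22 18:f→22,6→14,x→18 19:f→23,6→13,x→21 20:f→20,6→9,x→6 21:f→24,6→13,x→25 22:f→25,6→14,x→22 23:f→23,6→13,x→6 24:f→24,6→13,x→15 25:f→26,6→14,x→25 26:f→26,6→14,x→15.
'6ff': N↓-sim [29, 10, 3, 1] end={s13} ∉↓L; 3/3 deletions ∈↓L.
'6xf': |S_i|=[29, 10, 5, 1] end={s13} — reject; 3/3 deletions ∈↓L.
'6fx6': N↓-sim [29, 10, 3, 2, 1] end={s13} rej; 4/4 single-dels accept.
'xxx6': |S_i|=[29, 24, 13, 6, 1] end={s13} — reject; 4/4 deletions ∈↓L.
'fx6x6': run [29, 24, 18, 4, 2, 1] end={s13} — reject; 5/5 single-dels accept.
'xfffxf': run [29, 24, 17, 13, 9, 3, 1] end={s13} — reject; 6/6 del acc.
6 words, ⪯-incomp.

min(Σ*\↓L) = [6ff, 6xf, 6fx6, xxx6, fx6x6, xfffxf].


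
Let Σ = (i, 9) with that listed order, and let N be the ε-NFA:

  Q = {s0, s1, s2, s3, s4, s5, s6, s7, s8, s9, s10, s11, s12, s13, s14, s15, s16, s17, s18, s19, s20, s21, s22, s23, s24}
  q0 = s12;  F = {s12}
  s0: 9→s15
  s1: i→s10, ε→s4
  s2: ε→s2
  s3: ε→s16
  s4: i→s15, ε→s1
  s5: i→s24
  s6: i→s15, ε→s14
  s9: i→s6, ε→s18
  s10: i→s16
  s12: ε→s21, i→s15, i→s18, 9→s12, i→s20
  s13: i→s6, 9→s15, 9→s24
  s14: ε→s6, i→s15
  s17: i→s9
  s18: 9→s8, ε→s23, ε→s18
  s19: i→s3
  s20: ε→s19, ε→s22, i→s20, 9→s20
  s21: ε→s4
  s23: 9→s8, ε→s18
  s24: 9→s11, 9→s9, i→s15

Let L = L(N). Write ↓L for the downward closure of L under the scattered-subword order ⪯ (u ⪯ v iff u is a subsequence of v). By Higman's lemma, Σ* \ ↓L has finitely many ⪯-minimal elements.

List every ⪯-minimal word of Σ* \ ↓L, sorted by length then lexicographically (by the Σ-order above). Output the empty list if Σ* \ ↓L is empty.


|Q|=25, |F|=1, |δ|=38 (14 ε).
min D↑ (2 st, q0=0, F={1}): 0:i→1,9→0 1:i→1,9→1.
'i': N↓-sim [14, 10] end={s10,s15,s16,s18,s19,s20,s22,s23,s3,s8} — reject; 1/1 del acc.
1 minimals (antichain).

Antichain: [i].


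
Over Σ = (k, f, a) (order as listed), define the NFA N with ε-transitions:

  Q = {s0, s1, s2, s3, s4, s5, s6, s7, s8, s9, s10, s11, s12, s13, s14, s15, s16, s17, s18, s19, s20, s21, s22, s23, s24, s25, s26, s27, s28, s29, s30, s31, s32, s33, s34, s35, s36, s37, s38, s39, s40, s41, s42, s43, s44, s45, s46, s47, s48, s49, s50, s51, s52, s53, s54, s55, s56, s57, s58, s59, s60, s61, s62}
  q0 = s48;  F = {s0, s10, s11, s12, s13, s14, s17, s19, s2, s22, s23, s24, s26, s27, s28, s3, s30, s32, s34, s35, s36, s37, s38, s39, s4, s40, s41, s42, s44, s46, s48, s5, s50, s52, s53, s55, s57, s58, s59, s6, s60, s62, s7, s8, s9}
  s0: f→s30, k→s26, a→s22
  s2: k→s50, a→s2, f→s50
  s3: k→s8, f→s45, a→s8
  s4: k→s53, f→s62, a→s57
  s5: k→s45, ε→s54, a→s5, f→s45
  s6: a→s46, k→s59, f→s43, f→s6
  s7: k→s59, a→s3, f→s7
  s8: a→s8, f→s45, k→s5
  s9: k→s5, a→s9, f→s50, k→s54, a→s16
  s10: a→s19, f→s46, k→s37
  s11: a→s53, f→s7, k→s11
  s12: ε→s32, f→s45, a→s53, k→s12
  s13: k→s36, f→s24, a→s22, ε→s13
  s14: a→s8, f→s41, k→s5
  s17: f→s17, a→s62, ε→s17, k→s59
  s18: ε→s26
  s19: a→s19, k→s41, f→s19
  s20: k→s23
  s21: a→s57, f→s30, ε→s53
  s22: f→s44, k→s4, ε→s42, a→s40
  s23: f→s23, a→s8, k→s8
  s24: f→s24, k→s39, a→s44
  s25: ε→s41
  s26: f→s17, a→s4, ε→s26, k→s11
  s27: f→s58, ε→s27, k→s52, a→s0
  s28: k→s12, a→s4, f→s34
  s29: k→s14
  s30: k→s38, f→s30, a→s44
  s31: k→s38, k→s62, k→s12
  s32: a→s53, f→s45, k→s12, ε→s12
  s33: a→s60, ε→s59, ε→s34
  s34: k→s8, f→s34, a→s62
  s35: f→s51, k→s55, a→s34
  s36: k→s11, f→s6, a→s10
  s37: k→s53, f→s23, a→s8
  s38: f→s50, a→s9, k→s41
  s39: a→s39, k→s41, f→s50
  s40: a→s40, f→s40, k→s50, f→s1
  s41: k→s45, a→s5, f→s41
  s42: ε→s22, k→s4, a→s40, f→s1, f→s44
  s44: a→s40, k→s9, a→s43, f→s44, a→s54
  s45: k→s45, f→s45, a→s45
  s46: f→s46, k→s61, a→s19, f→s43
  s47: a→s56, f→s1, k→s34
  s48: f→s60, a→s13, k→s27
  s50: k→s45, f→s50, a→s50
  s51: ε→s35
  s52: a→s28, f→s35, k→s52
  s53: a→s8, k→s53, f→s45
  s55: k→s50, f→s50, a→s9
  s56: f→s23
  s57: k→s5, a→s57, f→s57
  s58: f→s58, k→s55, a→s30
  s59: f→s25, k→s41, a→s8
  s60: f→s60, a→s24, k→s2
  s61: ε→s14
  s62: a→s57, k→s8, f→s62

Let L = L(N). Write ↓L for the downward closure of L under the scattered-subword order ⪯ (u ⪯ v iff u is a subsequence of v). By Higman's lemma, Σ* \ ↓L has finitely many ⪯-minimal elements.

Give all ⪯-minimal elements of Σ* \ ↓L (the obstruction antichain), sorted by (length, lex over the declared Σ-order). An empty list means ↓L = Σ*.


Antichain: [fkkk, fkfk, kkakf, akkaf, aakkf, aaakk].

|Q|=63, |F|=45, |δ|=174 (16 ε).
min D↑ (44 st, q0=0, F={29}): 0:k→1,f→2,a→3 1:k→4,f→5,a→6 2:k→7,f→2,a→8 3:k→9,f→8,a→10 4:k→4,f→11,a→12 5:k→13,f→5,a→14 6:k→15,f→14,a→10 7:k→16,f→16,a→7 8:k→17,f→8,a→18 9:k→19,f→20,a→21 10:k→22,f→18,a→23 11:k→13,f→11,a→24 12:k→25,f→24,a→22 13:k→16,f→16,a→26 14:k→27,f→14,a→18 15:k→19,f→28,a→22 16:k→29,f→16,a→16 17:k→30,f→16,a→17 18:k→26,f→18,a→23 19:k→19,f→31,a→32 20:k→33,f→20,a→34 21:k→35,f→34,a→36 22:k→32,f→37,a→38 23:k→16,f→23,a→23 24:k→39,f→24,a→37 25:k→25,f→29,a→32 26:k→40,f→16,a→26 27:k→30,f→16,a→26 28:k→33,f→28,a→37 29:k→29,f→29,a→29 30:k→29,f→30,a→40 31:k→33,f→31,a→41 32:k→32,f→29,a→39 33:k→30,f→30,a→39 34:k→42,f→34,a→36 35:k→32,f→43,a→39 36:k→30,f→36,a→36 37:k→39,f→37,a→38 38:k→40,f→38,a→38 39:k→40,f→29,a→39 40:k→29,f→29,a→40 41:k→39,f→29,a→39 42:k→40,f→30,a→39 43:k→39,f→43,a→39.
'fkkk': |S_i|=[53, 36, 16, 5, 1] end={s45} — reject; 4/4 single-dels accept.
'fkfk': |S_i|=[53, 36, 16, 6, 1] end={s45} — reject; 4/4 deletions ∈↓L.
'kkakf': run [53, 49, 32, 16, 7, 1] end={s45} ∉↓L; 5/5 single-dels accept.
'akkaf': run [53, 45, 33, 17, 6, 1] end={s45} — reject; 5/5 del acc.
'aakkf': |S_i|=[53, 45, 28, 16, 5, 1] end={s45} rej; 5/5 del acc.
'aaakk': run [53, 45, 28, 15, 5, 1] end={s45} — reject; 5/5 deletions ∈↓L.
6 obstructions.


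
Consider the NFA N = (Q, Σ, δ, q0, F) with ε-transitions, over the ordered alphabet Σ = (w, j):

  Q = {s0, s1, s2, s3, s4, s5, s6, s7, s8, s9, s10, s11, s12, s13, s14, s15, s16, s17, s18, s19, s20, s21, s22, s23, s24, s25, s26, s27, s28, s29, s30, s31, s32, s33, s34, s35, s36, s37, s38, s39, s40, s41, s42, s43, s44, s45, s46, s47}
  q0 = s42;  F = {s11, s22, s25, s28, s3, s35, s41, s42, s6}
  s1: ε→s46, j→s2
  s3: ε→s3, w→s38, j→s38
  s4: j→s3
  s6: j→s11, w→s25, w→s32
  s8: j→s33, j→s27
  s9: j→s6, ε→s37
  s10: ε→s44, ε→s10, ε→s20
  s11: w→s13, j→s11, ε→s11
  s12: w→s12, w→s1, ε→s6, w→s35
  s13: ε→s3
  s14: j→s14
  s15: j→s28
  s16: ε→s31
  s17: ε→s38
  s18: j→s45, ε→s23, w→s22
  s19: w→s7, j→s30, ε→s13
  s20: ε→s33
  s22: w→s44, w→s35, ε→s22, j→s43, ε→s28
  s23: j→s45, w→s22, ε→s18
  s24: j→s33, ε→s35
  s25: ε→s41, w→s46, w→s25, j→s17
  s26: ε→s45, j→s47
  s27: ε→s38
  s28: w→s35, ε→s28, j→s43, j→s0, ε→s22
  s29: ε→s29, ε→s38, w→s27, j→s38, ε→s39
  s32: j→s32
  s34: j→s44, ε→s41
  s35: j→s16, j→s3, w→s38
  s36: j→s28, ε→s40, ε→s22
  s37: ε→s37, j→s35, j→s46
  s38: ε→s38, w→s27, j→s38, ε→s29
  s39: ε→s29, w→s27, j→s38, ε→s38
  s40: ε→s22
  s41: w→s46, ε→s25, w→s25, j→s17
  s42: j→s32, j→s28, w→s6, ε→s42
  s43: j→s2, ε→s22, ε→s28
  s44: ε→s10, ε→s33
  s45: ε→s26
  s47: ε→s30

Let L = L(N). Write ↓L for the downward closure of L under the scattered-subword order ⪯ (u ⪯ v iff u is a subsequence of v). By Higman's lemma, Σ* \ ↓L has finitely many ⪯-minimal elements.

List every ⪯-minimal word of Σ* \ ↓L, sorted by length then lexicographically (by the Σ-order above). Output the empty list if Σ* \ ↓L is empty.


min(Σ*\↓L) = [wwj, jww, jwjj].

|Q|=48, |F|=9, |δ|=98 (43 ε).
min D↑ (8 st, q0=0, F={6}): 0:w→1,j→2 1:w→3,j→4 2:w→5,j→2 3:w→3,j→6 4:w→7,j→4 5:w→6,j→7 6:w→6,j→6 7:w→6,j→6 [Hopcroft].
'wwj': run [26, 20, 11, 6] end={s17,s27,s29,s32,s38,s39} — reject; 3/3 single-dels accept.
'jww': N↓-sim [26, 21, 13, 4] end={s27,s29,s38,s39} ∉↓L; 3/3 single-dels accept.
'jwjj': N↓-sim [26, 21, 13, 7, 4] end={s27,s29,s38,s39} rej; 4/4 single-dels accept.
3 obstructions.


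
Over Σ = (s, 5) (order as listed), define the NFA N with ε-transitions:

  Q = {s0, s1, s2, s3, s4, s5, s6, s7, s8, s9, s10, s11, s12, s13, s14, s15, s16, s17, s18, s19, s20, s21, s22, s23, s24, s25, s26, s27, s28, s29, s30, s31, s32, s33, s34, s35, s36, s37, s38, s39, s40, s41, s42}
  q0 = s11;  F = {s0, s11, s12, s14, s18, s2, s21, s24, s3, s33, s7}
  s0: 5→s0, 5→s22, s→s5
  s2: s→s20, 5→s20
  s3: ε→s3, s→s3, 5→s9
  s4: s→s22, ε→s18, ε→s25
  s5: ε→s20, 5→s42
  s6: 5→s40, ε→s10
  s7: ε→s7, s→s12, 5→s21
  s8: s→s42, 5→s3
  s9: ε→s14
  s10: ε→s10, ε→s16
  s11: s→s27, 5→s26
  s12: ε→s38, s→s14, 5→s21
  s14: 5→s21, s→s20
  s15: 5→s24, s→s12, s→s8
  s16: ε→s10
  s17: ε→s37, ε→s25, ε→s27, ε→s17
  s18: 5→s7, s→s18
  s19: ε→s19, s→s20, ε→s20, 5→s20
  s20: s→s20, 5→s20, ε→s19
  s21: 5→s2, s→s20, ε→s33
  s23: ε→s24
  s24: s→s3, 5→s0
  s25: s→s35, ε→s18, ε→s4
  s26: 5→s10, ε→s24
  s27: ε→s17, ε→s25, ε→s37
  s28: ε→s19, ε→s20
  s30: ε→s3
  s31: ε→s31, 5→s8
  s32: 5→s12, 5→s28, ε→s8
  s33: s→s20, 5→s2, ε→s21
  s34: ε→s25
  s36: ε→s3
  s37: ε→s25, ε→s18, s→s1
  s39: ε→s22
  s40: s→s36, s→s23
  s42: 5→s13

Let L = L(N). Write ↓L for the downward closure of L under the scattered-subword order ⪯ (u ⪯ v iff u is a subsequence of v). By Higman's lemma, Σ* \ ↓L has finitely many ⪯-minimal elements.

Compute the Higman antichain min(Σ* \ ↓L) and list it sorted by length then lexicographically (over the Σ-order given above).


|Q|=43, |F|=11, |δ|=81 (37 ε).
min D↑ (11 st, q0=0, F={9}): 0:s→1,5→2 1:s→1,5→3 2:s→4,5→5 3:s→6,5→7 4:s→4,5→8 5:s→9,5→5 6:s→8,5→7 7:s→9,5→10 8:s→9,5→7 9:s→9,5→9 10:s→9,5→9 [Hopcroft].
'55s': |S_i|=[29, 20, 14, 5] end={s13,s19,s20,s42,s5} ∉↓L; 3/3 del acc.
's5sss': N↓-sim [29, 23, 12, 8, 6, 2] end={s19,s20} — reject; 5/5 single-dels accept.
's5555': run [29, 23, 12, 6, 3, 2] end={s19,s20} — reject; 5/5 single-dels accept.
3 obstructions.

Antichain: [55s, s5sss, s5555].


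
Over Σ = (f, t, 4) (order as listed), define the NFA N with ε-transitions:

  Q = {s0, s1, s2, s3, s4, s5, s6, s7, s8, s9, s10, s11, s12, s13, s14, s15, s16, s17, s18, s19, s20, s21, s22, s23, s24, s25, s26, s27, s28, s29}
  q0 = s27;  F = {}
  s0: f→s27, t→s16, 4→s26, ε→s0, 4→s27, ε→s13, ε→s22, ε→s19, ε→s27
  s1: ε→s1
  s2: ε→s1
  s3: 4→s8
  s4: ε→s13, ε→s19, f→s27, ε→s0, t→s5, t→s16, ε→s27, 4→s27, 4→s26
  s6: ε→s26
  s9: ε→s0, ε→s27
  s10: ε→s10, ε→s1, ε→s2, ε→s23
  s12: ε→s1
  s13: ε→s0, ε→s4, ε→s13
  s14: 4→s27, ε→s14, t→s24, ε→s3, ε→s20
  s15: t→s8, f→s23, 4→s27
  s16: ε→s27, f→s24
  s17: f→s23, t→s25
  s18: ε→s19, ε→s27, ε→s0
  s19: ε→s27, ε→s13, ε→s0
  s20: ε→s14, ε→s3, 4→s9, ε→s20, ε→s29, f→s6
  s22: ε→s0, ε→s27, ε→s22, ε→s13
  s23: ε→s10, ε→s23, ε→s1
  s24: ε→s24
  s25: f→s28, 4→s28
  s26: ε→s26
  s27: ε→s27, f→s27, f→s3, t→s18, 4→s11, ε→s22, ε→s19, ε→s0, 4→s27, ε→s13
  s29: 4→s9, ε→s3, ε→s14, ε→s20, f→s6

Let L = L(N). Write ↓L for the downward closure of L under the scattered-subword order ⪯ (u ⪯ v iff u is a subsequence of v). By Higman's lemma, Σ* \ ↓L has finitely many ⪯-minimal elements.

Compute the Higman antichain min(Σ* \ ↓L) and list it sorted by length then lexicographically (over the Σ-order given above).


|Q|=30, |F|=0, |δ|=82 (53 ε).
min D↑ (1 st, q0=0, F={0}): 0:f→0,t→0,4→0 [Hopcroft].
ε ∈ L(D↑) — L = ∅.

Antichain: [ε].


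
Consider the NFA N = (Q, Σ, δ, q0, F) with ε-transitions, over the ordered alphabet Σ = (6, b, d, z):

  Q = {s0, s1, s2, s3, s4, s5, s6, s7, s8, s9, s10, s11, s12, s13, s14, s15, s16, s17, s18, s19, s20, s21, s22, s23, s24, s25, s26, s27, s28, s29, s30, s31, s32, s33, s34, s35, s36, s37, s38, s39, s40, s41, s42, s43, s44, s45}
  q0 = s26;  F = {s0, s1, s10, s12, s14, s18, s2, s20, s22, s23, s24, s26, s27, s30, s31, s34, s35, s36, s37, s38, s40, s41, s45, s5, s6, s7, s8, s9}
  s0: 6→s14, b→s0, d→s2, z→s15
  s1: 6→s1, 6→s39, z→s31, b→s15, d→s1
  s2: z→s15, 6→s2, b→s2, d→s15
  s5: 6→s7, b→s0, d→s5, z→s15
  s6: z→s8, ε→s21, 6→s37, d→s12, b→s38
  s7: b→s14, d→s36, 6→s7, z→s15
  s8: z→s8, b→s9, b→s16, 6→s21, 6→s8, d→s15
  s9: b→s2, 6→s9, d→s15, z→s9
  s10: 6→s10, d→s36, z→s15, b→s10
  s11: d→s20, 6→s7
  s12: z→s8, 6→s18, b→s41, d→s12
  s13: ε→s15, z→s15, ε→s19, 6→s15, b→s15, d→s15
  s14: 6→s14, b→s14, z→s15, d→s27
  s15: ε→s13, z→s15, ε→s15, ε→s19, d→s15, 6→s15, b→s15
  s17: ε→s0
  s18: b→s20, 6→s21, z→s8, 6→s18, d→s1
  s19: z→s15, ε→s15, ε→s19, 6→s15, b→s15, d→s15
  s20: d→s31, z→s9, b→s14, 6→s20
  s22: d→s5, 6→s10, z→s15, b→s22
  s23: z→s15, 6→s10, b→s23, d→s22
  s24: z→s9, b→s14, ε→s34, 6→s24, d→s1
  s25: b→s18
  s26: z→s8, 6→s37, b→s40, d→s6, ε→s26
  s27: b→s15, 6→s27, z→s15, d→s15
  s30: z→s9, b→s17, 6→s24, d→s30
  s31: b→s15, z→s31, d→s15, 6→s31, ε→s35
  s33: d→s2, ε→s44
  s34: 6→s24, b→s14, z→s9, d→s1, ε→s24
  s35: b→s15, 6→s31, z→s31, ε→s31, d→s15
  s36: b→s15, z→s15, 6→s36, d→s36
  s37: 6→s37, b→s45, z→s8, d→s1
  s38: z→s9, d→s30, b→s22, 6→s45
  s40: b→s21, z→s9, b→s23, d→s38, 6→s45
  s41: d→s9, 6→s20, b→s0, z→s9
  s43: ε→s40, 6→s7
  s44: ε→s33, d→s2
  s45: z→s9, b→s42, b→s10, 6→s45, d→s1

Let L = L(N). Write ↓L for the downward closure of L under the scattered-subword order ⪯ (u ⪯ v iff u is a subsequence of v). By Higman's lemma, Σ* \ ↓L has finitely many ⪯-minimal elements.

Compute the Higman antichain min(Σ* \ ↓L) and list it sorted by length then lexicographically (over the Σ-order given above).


min(Σ*\↓L) = [zd, 6db, bbz, ddbdd].

|Q|=46, |F|=28, |δ|=153 (17 ε).
min D↑ (27 st, q0=0, F={11}): 0:6→1,b→2,d→3,z→4 1:6→1,b→5,d→6,z→4 2:6→5,b→7,d→8,z→9 3:6→1,b→8,d→10,z→4 4:6→4,b→9,d→11,z→4 5:6→5,b→12,d→6,z→9 6:6→6,b→11,d→6,z→13 7:6→12,b→7,d→14,z→11 8:6→5,b→14,d→15,z→9 9:6→9,b→16,d→11,z→9 10:6→17,b→18,d→10,z→4 11:6→11,b→11,d→11,z→11 12:6→12,b→12,d→19,z→11 13:6→13,b→11,d→11,z→13 14:6→12,b→14,d→20,z→11 15:6→21,b→22,d→15,z→9 16:6→16,b→16,d→11,z→11 17:6→17,b→23,d→6,z→4 18:6→23,b→22,d→9,z→9 19:6→19,b→11,d→19,z→11 20:6→24,b→22,d→20,z→11 21:6→21,b→25,d→6,z→9 22:6→25,b→22,d→16,z→11 23:6→23,b→25,d→13,z→9 24:6→24,b→25,d→19,z→11 25:6→25,b→25,d→26,z→11 26:6→26,b→11,d→11,z→11.
'zd': run [36, 10, 3] end={s13,s15,s19} — reject; 2/2 del acc.
'6db': |S_i|=[36, 24, 9, 3] end={s13,s15,s19} rej; 3/3 del acc.
'bbz': run [36, 30, 16, 3] end={s13,s15,s19} rej; 3/3 deletions ∈↓L.
'ddbdd': run [36, 33, 26, 14, 8, 3] end={s13,s15,s19} rej; 5/5 single-dels accept.
4 minimals (antichain).


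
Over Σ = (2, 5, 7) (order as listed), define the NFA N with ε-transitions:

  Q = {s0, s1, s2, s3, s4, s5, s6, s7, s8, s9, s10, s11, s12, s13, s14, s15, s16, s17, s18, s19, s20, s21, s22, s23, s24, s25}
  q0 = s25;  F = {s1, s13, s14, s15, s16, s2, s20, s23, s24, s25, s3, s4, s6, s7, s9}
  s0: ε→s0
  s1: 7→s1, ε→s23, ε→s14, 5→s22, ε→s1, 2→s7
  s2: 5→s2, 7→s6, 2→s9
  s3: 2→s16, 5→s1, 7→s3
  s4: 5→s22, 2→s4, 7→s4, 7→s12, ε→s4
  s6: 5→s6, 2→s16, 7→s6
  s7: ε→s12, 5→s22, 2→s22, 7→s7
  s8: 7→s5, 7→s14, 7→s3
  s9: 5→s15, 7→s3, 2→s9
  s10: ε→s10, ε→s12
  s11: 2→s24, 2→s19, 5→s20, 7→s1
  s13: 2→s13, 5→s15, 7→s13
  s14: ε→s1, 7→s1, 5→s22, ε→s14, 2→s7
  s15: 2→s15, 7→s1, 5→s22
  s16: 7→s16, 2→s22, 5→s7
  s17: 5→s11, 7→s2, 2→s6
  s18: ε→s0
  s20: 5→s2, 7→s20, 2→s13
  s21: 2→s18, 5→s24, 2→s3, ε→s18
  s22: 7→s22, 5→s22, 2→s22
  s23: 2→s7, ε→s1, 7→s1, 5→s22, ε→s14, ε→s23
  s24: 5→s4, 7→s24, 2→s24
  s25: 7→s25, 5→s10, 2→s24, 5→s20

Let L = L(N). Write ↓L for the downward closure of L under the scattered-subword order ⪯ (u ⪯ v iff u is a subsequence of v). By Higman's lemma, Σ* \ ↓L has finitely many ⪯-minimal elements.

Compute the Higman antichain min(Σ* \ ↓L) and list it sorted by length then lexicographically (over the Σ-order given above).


Antichain: [255, 55722].

|Q|=26, |F|=15, |δ|=78 (15 ε).
min D↑ (14 st, q0=0, F={6}): 0:2→1,5→2,7→0 1:2→1,5→3,7→1 2:2→4,5→5,7→2 3:2→3,5→6,7→3 4:2→4,5→7,7→4 5:2→8,5→5,7→9 6:2→6,5→6,7→6 7:2→7,5→6,7→10 8:2→8,5→7,7→11 9:2→12,5→9,7→9 10:2→13,5→6,7→10 11:2→12,5→10,7→11 12:2→6,5→13,7→12 13:2→6,5→6,7→13 [Hopcroft].
'255': |S_i|=[18, 13, 8, 1] end={s22} — reject; 3/3 deletions ∈↓L.
'55722': |S_i|=[18, 16, 12, 9, 4, 1] end={s22} — reject; 5/5 single-dels accept.
2 obstructions.


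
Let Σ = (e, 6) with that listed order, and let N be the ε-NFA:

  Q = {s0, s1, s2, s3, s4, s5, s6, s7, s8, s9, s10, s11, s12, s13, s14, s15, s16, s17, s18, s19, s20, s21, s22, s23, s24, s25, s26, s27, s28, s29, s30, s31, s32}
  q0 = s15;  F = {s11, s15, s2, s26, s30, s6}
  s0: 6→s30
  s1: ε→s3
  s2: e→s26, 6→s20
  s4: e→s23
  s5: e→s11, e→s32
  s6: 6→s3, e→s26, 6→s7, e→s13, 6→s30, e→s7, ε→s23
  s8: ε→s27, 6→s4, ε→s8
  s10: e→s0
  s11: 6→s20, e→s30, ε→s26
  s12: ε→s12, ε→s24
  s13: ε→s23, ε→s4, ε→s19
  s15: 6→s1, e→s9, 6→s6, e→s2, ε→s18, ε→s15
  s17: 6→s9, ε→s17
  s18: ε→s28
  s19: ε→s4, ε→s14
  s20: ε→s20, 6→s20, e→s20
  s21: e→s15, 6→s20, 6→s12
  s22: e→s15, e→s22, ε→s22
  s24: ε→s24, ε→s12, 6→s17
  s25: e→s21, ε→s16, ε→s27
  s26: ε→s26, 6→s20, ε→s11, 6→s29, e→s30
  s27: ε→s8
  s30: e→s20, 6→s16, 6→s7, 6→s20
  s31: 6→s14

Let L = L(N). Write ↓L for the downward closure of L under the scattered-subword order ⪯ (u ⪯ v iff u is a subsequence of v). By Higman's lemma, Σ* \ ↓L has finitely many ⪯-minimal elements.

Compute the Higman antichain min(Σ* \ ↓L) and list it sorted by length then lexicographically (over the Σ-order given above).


Antichain: [e6, 66e, 666, eeee, 6eee].

|Q|=33, |F|=6, |δ|=63 (25 ε).
min D↑ (6 st, q0=0, F={4}): 0:e→1,6→2 1:e→3,6→4 2:e→3,6→5 3:e→5,6→4 4:e→4,6→4 5:e→4,6→4 (ε-aug+det+¬).
'e6': |S_i|=[20, 14, 4] end={s16,s20,s29,s7} ∉↓L; 2/2 deletions ∈↓L.
'66e': |S_i|=[20, 15, 6, 1] end={s20} — reject; 3/3 single-dels accept.
'666': run [20, 15, 6, 3] end={s16,s20,s7} ∉↓L; 3/3 del acc.
'eeee': N↓-sim [20, 14, 8, 4, 1] end={s20} — reject; 4/4 single-dels accept.
'6eee': |S_i|=[20, 15, 12, 5, 1] end={s20} — reject; 4/4 single-dels accept.
5 words, ⪯-incomp.


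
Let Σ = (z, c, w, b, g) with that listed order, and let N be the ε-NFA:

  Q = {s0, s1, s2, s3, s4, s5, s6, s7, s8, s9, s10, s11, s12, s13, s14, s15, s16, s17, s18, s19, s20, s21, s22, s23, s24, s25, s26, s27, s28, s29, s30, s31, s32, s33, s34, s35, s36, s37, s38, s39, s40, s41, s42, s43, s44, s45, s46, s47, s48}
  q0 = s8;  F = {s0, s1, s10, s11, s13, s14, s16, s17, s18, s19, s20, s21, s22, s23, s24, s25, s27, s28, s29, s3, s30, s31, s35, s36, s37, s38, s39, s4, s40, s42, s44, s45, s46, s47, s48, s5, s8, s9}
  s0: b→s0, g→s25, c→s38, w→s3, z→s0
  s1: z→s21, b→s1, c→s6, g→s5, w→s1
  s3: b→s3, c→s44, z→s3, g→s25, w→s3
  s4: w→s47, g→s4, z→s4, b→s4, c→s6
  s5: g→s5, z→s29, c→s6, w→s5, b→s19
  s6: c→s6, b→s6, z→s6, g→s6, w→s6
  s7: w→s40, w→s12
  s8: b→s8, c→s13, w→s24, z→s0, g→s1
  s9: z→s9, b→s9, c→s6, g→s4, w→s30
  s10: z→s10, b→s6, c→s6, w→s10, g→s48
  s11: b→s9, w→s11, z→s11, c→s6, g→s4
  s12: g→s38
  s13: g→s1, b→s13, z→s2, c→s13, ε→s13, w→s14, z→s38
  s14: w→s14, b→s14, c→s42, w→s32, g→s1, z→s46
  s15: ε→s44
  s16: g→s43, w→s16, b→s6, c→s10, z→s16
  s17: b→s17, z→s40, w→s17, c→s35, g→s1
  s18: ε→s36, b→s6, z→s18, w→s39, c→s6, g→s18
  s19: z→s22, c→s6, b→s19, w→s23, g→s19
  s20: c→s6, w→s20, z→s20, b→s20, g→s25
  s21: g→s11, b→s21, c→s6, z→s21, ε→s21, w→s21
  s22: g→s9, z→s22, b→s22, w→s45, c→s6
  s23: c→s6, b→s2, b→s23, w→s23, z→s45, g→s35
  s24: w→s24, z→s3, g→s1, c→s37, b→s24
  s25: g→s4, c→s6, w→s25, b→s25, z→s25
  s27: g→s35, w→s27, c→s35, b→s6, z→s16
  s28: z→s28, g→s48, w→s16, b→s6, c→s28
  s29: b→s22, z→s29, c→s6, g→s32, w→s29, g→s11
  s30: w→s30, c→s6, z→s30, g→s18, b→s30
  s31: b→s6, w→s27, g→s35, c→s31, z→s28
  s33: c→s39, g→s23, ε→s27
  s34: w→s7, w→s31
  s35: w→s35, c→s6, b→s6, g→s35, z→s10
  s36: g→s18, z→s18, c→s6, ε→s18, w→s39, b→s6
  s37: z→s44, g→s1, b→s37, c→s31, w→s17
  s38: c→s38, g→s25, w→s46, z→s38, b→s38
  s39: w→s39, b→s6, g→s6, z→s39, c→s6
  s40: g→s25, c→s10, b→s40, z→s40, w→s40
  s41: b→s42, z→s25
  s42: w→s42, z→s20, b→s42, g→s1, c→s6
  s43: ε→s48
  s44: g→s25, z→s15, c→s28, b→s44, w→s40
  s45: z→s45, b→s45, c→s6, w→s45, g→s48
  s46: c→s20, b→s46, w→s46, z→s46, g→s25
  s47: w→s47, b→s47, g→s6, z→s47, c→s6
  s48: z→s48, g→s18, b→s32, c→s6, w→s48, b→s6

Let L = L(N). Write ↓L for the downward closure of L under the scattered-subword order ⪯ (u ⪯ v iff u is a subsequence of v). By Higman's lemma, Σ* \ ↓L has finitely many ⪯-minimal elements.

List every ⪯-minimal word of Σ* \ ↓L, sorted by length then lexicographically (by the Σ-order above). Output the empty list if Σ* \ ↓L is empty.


|Q|=49, |F|=38, |δ|=216 (7 ε).
min D↑ (38 st, q0=0, F={11}): 0:z→1,c→2,w→3,b→0,g→4 1:z→1,c→5,w→6,b→1,g→7 2:z→5,c→2,w→8,b→2,g→4 3:z→6,c→9,w→3,b→3,g→4 4:z→10,c→11,w→4,b→4,g→12 5:z→5,c→5,w→13,b→5,g→7 6:z→6,c→14,w→6,b→6,g→7 7:z→7,c→11,w→7,b→7,g→15 8:z→13,c→16,w→8,b→8,g→4 9:z→14,c→17,w→18,b→9,g→4 10:z→10,c→11,w→10,b→10,g→19 11:z→11,c→11,w→11,b→11,g→11 12:z→20,c→11,w→12,b→21,g→12 13:z→13,c→22,w→13,b→13,g→7 14:z→14,c→23,w→24,b→14,g→7 15:z→15,c→11,w→25,b→15,g→15 16:z→22,c→11,w→16,b→16,g→4 17:z→23,c→17,w→26,b→11,g→27 18:z→24,c→27,w→18,b→18,g→4 19:z→19,c→11,w→19,b→28,g→15 20:z→20,c→11,w→20,b→29,g→19 21:z→29,c→11,w→30,b→21,g→21 22:z→22,c→11,w→22,b→22,g→7 23:z→23,c→23,w→31,b→11,g→32 24:z→24,c→33,w→24,b→24,g→7 25:z→25,c→11,w→25,b→25,g→11 26:z→31,c→27,w→26,b→11,g→27 27:z→33,c→11,w→27,b→11,g→27 28:z→28,c→11,w→34,b→28,g→15 29:z→29,c→11,w→35,b→29,g→28 30:z→35,c→11,w→30,b→30,g→27 31:z→31,c→33,w→31,b→11,g→32 32:z→32,c→11,w→32,b→11,g→36 33:z→33,c→11,w→33,b→11,g→32 34:z→34,c→11,w→34,b→34,g→36 35:z→35,c→11,w→35,b→35,g→32 36:z→36,c→11,w→37,b→11,g→36 37:z→37,c→11,w→37,b→11,g→11 [Hopcroft].
'gc': |S_i|=[43, 24, 1] end={s6} — reject; 2/2 del acc.
'cwcc': N↓-sim [43, 39, 32, 25, 1] end={s6} rej; 4/4 single-dels accept.
'wccb': N↓-sim [43, 39, 35, 13, 2] end={s32,s6} ∉↓L; 4/4 single-dels accept.
'zggwg': N↓-sim [43, 29, 13, 6, 3, 1] end={s6} ∉↓L; 5/5 single-dels accept.
'ggbwgb': run [43, 24, 20, 17, 13, 8, 2] end={s32,s6} rej; 6/6 deletions ∈↓L.
5 words, ⪯-incomp.

A = [gc, cwcc, wccb, zggwg, ggbwgb].


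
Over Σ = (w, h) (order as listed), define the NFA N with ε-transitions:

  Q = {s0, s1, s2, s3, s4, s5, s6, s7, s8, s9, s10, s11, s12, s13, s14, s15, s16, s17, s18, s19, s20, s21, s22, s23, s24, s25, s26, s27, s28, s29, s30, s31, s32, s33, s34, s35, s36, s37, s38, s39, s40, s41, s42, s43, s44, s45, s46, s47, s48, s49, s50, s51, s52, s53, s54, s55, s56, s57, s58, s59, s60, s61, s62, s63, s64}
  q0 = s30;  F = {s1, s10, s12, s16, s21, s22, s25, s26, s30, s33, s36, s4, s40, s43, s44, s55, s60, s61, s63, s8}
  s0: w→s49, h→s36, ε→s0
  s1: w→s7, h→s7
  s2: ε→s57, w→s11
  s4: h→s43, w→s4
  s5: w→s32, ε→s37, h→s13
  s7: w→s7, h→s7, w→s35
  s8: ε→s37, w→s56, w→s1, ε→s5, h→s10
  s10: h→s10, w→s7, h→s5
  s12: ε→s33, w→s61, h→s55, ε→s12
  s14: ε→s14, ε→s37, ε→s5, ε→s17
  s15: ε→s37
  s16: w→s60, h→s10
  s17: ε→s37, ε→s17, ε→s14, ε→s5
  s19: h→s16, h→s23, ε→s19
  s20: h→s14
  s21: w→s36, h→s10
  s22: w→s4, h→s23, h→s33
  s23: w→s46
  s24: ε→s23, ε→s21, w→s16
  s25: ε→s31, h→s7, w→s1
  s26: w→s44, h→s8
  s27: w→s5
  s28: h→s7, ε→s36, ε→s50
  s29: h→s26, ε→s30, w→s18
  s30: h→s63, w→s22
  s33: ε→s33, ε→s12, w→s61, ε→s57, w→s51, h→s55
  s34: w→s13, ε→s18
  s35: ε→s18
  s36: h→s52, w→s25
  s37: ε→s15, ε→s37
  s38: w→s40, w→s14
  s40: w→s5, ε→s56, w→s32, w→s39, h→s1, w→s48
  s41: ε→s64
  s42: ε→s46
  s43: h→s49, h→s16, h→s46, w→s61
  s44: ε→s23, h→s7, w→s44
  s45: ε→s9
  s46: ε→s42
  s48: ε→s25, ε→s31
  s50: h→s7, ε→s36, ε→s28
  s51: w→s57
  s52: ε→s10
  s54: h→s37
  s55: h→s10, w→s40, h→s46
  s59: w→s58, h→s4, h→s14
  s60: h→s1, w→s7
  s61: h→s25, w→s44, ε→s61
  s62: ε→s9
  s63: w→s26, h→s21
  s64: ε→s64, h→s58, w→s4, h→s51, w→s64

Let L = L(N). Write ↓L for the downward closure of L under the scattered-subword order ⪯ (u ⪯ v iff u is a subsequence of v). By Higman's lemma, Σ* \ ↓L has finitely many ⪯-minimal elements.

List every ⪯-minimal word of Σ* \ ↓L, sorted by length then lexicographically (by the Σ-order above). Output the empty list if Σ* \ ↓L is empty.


|Q|=65, |F|=20, |δ|=124 (44 ε).
min D↑ (20 st, q0=0, F={17}): 0:w→1,h→2 1:w→3,h→4 2:w→5,h→6 3:w→3,h→7 4:w→8,h→9 5:w→10,h→11 6:w→12,h→13 7:w→8,h→14 8:w→10,h→15 9:w→16,h→13 10:w→10,h→17 11:w→18,h→13 12:w→15,h→13 13:w→17,h→13 14:w→19,h→13 15:w→18,h→17 16:w→15,h→18 17:w→17,h→17 18:w→17,h→17 19:w→17,h→18 [Hopcroft].
'hwwh': run [39, 36, 28, 19, 4] end={s13,s18,s35,s7} — reject; 4/4 deletions ∈↓L.
'hhhw': |S_i|=[39, 36, 26, 13, 4] end={s18,s32,s35,s7} — reject; 4/4 del acc.
'whwhh': N↓-sim [39, 36, 32, 23, 7, 3] end={s18,s35,s7} ∉↓L; 5/5 single-dels accept.
'hwhww': run [39, 36, 28, 15, 6, 3] end={s18,s35,s7} ∉↓L; 5/5 del acc.
'wwhhww': |S_i|=[39, 36, 28, 21, 17, 6, 3] end={s18,s35,s7} ∉↓L; 6/6 del acc.
'hhwwww': N↓-sim [39, 36, 26, 19, 13, 5, 3] end={s18,s35,s7} rej; 6/6 single-dels accept.
6 words, ⪯-incomp.

A = [hwwh, hhhw, whwhh, hwhww, wwhhww, hhwwww].


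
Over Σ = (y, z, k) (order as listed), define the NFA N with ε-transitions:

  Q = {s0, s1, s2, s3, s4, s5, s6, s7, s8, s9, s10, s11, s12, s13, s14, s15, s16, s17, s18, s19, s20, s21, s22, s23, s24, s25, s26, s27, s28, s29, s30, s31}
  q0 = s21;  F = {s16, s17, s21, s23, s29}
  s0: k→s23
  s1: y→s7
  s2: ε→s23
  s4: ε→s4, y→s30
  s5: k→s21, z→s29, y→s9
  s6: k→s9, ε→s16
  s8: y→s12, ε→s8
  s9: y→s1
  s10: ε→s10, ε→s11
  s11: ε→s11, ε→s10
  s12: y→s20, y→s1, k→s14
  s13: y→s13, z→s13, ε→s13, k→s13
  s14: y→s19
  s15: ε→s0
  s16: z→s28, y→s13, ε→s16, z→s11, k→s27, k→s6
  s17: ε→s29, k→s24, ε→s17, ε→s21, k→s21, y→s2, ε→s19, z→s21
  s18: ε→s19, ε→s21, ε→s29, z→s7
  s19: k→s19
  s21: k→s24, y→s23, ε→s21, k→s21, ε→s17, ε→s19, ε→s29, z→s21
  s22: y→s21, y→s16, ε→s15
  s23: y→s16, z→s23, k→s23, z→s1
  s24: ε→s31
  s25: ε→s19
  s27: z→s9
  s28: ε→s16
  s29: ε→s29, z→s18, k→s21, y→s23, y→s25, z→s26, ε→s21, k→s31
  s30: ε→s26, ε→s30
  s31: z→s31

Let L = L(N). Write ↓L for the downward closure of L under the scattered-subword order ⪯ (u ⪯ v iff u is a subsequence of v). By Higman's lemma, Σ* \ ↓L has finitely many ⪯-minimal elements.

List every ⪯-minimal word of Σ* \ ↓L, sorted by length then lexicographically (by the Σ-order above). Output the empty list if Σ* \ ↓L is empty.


Antichain: [yyy].

|Q|=32, |F|=5, |δ|=75 (30 ε).
min D↑ (4 st, q0=0, F={3}): 0:y→1,z→0,k→0 1:y→2,z→1,k→1 2:y→3,z→2,k→2 3:y→3,z→3,k→3 (ε-aug+det+¬).
'yyy': |S_i|=[21, 14, 10, 3] end={s1,s13,s7} — reject; 3/3 deletions ∈↓L.
1 obstructions.
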